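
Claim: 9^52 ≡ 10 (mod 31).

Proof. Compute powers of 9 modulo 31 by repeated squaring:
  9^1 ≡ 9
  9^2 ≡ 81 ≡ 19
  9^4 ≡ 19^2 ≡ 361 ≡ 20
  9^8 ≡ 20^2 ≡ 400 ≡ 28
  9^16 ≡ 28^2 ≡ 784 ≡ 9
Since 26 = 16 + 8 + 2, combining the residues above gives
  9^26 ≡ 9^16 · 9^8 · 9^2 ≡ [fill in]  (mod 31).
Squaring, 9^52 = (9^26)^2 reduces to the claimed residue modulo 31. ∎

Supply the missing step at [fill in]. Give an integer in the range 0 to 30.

9^16 · 9^8 · 9^2 ≡ 9 · 28 · 19 = 4788.
4788 mod 31 = 14, so 9^26 ≡ 14 (mod 31).

14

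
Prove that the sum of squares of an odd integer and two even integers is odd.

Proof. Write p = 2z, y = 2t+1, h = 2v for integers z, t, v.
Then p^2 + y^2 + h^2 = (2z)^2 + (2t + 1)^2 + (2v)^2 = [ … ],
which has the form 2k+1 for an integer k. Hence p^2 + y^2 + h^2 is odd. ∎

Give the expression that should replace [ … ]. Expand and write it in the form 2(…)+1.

(2z)^2 + (2t + 1)^2 + (2v)^2 = 4t^2 + 4t + 4v^2 + 4z^2 + 1
= 2(2t^2 + 2t + 2v^2 + 2z^2) + 1.
Since 2t^2 + 2t + 2v^2 + 2z^2 is an integer, the sum of squares is of the form 2k+1 for an integer k.

2(2t^2 + 2t + 2v^2 + 2z^2) + 1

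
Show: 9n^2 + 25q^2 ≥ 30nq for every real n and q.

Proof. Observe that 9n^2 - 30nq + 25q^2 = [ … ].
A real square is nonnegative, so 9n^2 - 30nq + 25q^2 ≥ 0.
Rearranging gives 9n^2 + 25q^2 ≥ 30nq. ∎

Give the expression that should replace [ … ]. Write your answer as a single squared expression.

(3n - 5q)^2

The leading and trailing coefficients are 3^2 and 5^2, and 30 = 2·3·5, so the trinomial is (3n - 5q)^2.
Hence 9n^2 - 30nq + 25q^2 ≥ 0.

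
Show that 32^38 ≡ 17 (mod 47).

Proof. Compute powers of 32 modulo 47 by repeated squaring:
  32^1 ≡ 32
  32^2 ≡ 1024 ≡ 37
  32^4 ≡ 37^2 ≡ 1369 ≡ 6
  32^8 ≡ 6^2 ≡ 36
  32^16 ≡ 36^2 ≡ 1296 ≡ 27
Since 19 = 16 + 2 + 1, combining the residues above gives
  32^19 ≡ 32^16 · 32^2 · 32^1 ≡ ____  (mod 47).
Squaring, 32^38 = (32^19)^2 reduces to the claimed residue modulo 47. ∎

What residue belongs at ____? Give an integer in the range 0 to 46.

32^16 · 32^2 · 32^1 ≡ 27 · 37 · 32 = 31968.
31968 mod 47 = 8, so 32^19 ≡ 8 (mod 47).

8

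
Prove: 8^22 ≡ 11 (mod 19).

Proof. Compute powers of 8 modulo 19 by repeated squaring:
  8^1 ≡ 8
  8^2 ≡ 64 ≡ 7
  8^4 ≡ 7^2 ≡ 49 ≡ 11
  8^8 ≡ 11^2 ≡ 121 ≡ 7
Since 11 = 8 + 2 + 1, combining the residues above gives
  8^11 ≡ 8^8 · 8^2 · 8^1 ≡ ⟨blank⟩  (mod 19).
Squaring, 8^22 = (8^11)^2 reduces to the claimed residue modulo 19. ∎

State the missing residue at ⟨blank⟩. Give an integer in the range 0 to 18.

12

8^8 · 8^2 · 8^1 ≡ 7 · 7 · 8 = 392.
392 mod 19 = 12, so 8^11 ≡ 12 (mod 19).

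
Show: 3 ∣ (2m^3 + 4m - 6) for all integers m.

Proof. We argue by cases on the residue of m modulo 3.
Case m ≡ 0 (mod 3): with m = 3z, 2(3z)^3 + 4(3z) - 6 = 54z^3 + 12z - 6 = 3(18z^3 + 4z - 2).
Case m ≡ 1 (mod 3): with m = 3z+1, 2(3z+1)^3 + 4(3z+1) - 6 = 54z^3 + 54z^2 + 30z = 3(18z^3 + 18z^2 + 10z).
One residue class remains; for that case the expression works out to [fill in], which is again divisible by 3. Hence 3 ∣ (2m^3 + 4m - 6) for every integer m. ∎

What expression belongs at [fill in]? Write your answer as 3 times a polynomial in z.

3(18z^3 + 36z^2 + 28z + 6)

The residues treated are {0, 1}, so the missing case is m ≡ 2 (mod 3); write m = 3z+2.
Then 2(3z+2)^3 + 4(3z+2) - 6 = 54z^3 + 108z^2 + 84z + 18 = 3(18z^3 + 36z^2 + 28z + 6).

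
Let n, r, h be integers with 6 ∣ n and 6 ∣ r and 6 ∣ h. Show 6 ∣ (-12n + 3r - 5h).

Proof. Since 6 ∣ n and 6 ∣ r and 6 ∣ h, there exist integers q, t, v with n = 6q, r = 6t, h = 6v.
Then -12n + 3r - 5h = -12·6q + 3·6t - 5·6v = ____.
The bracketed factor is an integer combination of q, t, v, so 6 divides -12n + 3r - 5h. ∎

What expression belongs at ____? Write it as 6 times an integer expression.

6(-12q + 3t - 5v)

Pull the common 6 out of every term: -12·6q + 3·6t - 5·6v = 6(-12q + 3t - 5v).
-12q + 3t - 5v is an integer, which exhibits the divisibility.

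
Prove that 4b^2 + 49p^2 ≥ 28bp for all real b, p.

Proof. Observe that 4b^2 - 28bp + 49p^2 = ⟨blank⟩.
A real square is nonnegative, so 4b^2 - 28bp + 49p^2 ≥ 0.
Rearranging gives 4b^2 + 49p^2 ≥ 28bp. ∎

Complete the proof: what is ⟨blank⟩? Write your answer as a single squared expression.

(2b - 7p)^2

4b^2 - 28bp + 49p^2 is a perfect-square trinomial: the outer terms are (2b)^2 and (7p)^2, and the cross term is -2·2b·7p.
So 4b^2 - 28bp + 49p^2 = (2b - 7p)^2 ≥ 0.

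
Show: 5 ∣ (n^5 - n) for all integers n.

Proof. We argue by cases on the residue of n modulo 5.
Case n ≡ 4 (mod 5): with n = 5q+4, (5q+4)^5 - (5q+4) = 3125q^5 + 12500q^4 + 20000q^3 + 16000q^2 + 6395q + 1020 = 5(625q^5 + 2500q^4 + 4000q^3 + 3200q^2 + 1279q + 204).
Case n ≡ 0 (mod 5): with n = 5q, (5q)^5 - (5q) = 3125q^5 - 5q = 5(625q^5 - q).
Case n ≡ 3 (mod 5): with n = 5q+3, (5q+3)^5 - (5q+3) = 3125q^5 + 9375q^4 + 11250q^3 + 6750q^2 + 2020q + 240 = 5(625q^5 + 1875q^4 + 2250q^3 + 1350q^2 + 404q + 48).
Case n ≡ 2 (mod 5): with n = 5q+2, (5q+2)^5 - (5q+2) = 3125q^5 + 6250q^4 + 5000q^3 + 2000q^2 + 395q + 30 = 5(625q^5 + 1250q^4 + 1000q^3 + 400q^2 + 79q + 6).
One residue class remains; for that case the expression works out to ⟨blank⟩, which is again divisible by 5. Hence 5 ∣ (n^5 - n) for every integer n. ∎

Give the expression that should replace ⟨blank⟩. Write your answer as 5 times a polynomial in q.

Only n ≡ 1 (mod 5) is unaccounted for. Put n = 5q+1:
(5q+1)^5 - (5q+1) expands to 3125q^5 + 3125q^4 + 1250q^3 + 250q^2 + 20q,
and factoring out 5 leaves 5(625q^5 + 625q^4 + 250q^3 + 50q^2 + 4q).

5(625q^5 + 625q^4 + 250q^3 + 50q^2 + 4q)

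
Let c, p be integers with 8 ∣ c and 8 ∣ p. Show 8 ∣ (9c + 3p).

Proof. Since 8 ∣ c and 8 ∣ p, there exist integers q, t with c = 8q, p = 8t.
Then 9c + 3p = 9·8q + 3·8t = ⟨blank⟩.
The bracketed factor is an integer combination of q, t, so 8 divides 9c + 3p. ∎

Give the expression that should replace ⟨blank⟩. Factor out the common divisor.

Each term has a factor of 8: 9·8q + 3·8t = 8·(9q + 3t).
Since 9q + 3t is an integer, 8 ∣ (9c + 3p).

8(9q + 3t)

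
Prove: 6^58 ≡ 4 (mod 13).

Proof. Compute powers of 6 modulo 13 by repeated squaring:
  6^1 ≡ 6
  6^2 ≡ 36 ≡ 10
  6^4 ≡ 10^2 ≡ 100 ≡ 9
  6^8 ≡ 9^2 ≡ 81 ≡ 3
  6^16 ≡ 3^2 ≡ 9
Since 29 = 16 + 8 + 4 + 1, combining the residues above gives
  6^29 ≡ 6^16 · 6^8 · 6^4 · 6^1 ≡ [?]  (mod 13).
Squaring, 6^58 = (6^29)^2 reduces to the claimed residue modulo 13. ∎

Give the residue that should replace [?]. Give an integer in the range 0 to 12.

2

6^16 · 6^8 · 6^4 · 6^1 ≡ 9 · 3 · 9 · 6 = 1458.
1458 mod 13 = 2, so 6^29 ≡ 2 (mod 13).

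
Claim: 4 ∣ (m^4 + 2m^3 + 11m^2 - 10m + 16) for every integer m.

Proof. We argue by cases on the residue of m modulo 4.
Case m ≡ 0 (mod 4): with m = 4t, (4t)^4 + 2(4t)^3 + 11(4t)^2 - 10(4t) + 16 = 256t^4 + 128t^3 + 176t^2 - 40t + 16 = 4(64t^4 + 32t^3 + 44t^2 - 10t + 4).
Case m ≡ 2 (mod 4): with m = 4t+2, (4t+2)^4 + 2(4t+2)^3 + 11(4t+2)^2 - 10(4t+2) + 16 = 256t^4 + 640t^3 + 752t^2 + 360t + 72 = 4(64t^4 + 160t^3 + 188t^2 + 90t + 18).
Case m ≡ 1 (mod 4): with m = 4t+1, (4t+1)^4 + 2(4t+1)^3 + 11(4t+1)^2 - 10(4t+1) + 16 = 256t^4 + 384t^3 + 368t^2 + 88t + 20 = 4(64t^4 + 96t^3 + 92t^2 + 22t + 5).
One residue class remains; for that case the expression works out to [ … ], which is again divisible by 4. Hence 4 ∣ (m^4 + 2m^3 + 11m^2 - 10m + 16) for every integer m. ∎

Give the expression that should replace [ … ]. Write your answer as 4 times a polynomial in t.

4(64t^4 + 224t^3 + 332t^2 + 218t + 55)

Only m ≡ 3 (mod 4) is unaccounted for. Put m = 4t+3:
(4t+3)^4 + 2(4t+3)^3 + 11(4t+3)^2 - 10(4t+3) + 16 expands to 256t^4 + 896t^3 + 1328t^2 + 872t + 220,
and factoring out 4 leaves 4(64t^4 + 224t^3 + 332t^2 + 218t + 55).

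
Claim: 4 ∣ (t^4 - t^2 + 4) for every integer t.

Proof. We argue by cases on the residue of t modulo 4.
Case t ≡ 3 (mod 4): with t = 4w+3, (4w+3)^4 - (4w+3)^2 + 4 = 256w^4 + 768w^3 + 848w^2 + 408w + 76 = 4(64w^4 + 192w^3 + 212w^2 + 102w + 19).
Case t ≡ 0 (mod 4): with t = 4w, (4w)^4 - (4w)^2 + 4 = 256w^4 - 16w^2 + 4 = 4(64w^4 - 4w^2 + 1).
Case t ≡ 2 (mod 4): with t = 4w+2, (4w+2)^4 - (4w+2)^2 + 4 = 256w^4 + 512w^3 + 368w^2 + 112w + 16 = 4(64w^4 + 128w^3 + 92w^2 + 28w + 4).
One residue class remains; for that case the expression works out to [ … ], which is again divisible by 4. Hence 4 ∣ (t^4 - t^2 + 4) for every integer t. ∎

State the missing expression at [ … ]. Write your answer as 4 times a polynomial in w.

Only t ≡ 1 (mod 4) is unaccounted for. Put t = 4w+1:
(4w+1)^4 - (4w+1)^2 + 4 expands to 256w^4 + 256w^3 + 80w^2 + 8w + 4,
and factoring out 4 leaves 4(64w^4 + 64w^3 + 20w^2 + 2w + 1).

4(64w^4 + 64w^3 + 20w^2 + 2w + 1)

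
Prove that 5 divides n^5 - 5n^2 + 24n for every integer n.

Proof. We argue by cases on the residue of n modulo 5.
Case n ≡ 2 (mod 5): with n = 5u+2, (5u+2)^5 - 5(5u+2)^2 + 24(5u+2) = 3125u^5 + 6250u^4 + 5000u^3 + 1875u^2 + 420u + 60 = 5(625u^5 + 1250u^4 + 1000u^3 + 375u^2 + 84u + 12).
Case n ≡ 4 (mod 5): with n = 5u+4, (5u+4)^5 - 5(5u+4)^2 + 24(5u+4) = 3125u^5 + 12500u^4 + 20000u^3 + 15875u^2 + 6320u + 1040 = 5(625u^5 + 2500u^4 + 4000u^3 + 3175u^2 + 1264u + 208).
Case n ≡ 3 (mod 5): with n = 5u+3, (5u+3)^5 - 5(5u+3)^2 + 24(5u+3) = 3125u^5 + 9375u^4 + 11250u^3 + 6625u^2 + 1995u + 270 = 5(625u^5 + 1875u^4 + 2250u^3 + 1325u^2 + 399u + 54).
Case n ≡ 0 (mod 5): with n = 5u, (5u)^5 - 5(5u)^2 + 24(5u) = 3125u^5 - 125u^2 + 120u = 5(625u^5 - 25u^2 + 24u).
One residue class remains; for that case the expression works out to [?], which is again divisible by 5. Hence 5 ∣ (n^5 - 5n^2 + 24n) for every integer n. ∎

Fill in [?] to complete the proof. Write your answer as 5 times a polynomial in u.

The residues treated are {2, 4, 3, 0}, so the missing case is n ≡ 1 (mod 5); write n = 5u+1.
Then (5u+1)^5 - 5(5u+1)^2 + 24(5u+1) = 3125u^5 + 3125u^4 + 1250u^3 + 125u^2 + 95u + 20 = 5(625u^5 + 625u^4 + 250u^3 + 25u^2 + 19u + 4).

5(625u^5 + 625u^4 + 250u^3 + 25u^2 + 19u + 4)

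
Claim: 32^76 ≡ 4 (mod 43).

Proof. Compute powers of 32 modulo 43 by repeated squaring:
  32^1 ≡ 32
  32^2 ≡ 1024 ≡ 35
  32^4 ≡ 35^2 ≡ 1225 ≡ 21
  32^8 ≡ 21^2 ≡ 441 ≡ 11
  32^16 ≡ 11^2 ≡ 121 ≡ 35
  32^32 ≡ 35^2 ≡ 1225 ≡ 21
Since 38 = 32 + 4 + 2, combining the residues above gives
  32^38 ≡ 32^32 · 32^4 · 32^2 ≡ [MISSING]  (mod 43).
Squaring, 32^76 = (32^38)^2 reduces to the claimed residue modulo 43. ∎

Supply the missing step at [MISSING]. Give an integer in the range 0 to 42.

Multiply the listed residues: 21 · 21 · 35 = 441 → 15435.
Reducing modulo 43: 15435 = 358·43 + 41, so 32^38 ≡ 41.

41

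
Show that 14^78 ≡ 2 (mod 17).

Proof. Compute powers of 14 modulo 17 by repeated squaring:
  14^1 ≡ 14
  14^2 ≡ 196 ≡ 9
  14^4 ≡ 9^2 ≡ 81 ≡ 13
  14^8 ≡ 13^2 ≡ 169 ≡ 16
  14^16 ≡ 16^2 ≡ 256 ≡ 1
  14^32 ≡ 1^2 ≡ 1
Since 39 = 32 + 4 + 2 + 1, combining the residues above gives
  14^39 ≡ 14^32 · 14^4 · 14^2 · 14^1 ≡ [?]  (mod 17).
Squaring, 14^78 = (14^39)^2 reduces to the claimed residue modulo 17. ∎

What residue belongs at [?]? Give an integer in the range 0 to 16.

6

Multiply the listed residues: 1 · 13 · 9 · 14 = 13 → 117 → 1638.
Reducing modulo 17: 1638 = 96·17 + 6, so 14^39 ≡ 6.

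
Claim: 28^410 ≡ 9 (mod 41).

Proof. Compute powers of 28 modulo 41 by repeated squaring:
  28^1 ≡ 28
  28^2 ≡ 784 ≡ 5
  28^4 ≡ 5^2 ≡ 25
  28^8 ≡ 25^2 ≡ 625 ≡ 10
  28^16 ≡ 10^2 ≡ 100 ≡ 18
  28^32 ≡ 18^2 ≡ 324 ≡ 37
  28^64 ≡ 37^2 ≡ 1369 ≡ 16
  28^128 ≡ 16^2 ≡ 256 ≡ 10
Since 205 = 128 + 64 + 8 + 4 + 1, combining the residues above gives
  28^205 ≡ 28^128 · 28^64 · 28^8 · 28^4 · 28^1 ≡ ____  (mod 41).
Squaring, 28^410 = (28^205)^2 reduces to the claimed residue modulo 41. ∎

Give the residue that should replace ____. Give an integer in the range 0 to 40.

Multiply the listed residues: 10 · 16 · 10 · 25 · 28 = 160 → 1600 → 40000 → 1120000.
Reducing modulo 41: 1120000 = 27317·41 + 3, so 28^205 ≡ 3.

3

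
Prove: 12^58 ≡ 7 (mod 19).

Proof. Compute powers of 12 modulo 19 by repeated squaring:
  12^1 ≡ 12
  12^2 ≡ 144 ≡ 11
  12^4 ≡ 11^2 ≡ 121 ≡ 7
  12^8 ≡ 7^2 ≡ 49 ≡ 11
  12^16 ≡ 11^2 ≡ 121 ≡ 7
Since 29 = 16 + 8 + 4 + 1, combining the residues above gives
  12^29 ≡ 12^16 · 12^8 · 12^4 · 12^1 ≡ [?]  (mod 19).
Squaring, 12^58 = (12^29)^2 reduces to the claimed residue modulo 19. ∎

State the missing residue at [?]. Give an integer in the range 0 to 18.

Multiply the listed residues: 7 · 11 · 7 · 12 = 77 → 539 → 6468.
Reducing modulo 19: 6468 = 340·19 + 8, so 12^29 ≡ 8.

8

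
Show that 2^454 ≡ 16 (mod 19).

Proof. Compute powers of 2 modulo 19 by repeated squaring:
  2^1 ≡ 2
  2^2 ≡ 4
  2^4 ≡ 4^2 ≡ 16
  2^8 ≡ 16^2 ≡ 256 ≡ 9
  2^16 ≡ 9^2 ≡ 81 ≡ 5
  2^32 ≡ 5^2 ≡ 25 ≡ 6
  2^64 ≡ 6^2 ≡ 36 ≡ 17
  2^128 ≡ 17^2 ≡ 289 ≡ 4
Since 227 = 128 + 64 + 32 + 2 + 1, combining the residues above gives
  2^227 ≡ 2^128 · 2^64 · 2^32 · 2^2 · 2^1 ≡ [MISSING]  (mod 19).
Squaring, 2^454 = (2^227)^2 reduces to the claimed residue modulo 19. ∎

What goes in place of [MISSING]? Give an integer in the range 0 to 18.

Multiply the listed residues: 4 · 17 · 6 · 4 · 2 = 68 → 408 → 1632 → 3264.
Reducing modulo 19: 3264 = 171·19 + 15, so 2^227 ≡ 15.

15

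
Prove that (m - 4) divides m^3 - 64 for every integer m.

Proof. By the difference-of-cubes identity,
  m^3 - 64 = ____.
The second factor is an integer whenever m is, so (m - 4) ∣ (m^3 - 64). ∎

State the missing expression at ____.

Polynomial division of m^3 - 64 by m - 4 leaves remainder 0 and quotient m^2 + 4m + 16.
Hence m^3 - 64 = (m - 4)(m^2 + 4m + 16).

(m - 4)(m^2 + 4m + 16)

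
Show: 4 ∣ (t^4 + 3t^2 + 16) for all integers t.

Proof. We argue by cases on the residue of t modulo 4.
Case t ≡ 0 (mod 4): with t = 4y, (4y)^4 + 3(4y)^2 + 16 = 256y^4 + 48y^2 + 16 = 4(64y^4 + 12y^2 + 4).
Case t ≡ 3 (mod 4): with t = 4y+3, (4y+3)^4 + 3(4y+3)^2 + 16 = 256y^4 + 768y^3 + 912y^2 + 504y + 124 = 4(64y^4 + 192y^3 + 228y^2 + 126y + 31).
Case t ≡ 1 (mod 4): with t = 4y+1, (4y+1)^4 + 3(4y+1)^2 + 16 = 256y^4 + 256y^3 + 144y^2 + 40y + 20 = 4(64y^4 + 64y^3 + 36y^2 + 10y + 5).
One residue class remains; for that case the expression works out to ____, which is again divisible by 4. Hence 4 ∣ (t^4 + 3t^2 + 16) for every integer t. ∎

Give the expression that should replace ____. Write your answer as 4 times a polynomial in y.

4(64y^4 + 128y^3 + 108y^2 + 44y + 11)

The residues treated are {0, 3, 1}, so the missing case is t ≡ 2 (mod 4); write t = 4y+2.
Then (4y+2)^4 + 3(4y+2)^2 + 16 = 256y^4 + 512y^3 + 432y^2 + 176y + 44 = 4(64y^4 + 128y^3 + 108y^2 + 44y + 11).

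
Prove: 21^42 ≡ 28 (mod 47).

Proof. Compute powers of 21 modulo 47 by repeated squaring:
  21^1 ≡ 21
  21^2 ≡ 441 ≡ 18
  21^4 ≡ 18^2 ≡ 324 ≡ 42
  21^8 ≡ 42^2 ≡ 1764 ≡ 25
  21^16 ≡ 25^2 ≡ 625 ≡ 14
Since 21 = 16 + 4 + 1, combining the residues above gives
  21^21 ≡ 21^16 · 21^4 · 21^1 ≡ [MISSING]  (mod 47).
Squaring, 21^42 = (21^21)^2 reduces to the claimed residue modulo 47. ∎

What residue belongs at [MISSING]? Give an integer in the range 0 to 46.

21^16 · 21^4 · 21^1 ≡ 14 · 42 · 21 = 12348.
12348 mod 47 = 34, so 21^21 ≡ 34 (mod 47).

34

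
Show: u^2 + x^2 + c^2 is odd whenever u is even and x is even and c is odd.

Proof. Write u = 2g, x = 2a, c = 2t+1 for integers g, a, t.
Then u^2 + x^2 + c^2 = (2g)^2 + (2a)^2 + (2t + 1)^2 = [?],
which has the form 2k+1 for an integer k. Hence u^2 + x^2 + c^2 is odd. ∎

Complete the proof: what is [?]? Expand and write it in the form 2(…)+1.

Expanding: (2g)^2 + (2a)^2 + (2t + 1)^2 = 4a^2 + 4g^2 + 4t^2 + 4t + 1.
Every term except the constant is even, so this is 2(2a^2 + 2g^2 + 2t^2 + 2t) + 1,
and 2a^2 + 2g^2 + 2t^2 + 2t ∈ ℤ gives the required form.

2(2a^2 + 2g^2 + 2t^2 + 2t) + 1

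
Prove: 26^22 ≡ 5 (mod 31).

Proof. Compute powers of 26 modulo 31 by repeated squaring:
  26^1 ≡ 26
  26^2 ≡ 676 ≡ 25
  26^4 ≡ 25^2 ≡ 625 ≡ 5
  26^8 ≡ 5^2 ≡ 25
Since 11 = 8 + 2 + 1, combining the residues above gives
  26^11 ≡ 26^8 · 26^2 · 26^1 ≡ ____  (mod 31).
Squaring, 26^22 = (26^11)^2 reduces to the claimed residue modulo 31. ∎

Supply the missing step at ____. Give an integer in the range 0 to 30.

6

Multiply the listed residues: 25 · 25 · 26 = 625 → 16250.
Reducing modulo 31: 16250 = 524·31 + 6, so 26^11 ≡ 6.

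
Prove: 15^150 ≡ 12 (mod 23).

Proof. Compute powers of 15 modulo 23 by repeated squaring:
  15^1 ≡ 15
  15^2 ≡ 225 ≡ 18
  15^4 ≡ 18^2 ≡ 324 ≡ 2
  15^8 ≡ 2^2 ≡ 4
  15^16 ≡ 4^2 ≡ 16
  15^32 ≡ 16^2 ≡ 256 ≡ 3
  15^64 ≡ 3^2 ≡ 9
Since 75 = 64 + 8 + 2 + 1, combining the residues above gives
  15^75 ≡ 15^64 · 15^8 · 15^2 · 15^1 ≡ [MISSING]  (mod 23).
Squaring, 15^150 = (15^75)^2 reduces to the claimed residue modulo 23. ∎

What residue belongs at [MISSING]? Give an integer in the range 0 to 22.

15^64 · 15^8 · 15^2 · 15^1 ≡ 9 · 4 · 18 · 15 = 9720.
9720 mod 23 = 14, so 15^75 ≡ 14 (mod 23).

14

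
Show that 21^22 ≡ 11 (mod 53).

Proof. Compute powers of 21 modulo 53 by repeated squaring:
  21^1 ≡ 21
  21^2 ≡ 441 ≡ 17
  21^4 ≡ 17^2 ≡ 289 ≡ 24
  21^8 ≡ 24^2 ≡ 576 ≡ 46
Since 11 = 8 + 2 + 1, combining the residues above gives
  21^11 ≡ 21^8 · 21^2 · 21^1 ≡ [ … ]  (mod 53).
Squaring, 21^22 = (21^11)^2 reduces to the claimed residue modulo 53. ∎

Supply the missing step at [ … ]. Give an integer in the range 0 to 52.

45

Multiply the listed residues: 46 · 17 · 21 = 782 → 16422.
Reducing modulo 53: 16422 = 309·53 + 45, so 21^11 ≡ 45.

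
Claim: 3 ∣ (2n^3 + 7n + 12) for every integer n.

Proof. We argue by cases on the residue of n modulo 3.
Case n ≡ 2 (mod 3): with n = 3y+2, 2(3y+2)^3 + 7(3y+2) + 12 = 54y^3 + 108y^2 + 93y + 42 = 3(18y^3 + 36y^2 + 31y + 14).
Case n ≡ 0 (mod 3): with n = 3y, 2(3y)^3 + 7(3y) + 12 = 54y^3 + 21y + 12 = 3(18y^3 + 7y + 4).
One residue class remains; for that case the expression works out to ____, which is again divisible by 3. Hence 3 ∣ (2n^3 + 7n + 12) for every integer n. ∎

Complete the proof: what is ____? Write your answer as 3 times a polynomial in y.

The residues treated are {2, 0}, so the missing case is n ≡ 1 (mod 3); write n = 3y+1.
Then 2(3y+1)^3 + 7(3y+1) + 12 = 54y^3 + 54y^2 + 39y + 21 = 3(18y^3 + 18y^2 + 13y + 7).

3(18y^3 + 18y^2 + 13y + 7)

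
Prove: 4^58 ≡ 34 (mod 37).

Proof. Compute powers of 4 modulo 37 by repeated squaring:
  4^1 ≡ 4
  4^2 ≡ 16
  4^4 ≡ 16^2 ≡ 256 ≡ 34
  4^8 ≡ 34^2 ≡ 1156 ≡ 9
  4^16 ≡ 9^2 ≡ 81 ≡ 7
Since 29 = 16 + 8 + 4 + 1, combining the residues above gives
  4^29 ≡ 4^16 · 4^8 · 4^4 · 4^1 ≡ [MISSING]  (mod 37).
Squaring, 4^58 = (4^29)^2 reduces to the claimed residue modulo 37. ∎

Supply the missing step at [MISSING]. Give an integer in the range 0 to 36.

Multiply the listed residues: 7 · 9 · 34 · 4 = 63 → 2142 → 8568.
Reducing modulo 37: 8568 = 231·37 + 21, so 4^29 ≡ 21.

21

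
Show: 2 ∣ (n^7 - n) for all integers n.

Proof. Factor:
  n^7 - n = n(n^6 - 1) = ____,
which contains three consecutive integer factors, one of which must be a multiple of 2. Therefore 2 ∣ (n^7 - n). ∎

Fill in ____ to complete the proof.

(n - 1)n(n + 1)(n^4 + n^2 + 1)

n^6 - 1 = (n^2 - 1)(n^4 + n^2 + 1), and n^2 - 1 = (n-1)(n+1).
So n(n^6 - 1) = (n - 1)n(n + 1)(n^4 + n^2 + 1).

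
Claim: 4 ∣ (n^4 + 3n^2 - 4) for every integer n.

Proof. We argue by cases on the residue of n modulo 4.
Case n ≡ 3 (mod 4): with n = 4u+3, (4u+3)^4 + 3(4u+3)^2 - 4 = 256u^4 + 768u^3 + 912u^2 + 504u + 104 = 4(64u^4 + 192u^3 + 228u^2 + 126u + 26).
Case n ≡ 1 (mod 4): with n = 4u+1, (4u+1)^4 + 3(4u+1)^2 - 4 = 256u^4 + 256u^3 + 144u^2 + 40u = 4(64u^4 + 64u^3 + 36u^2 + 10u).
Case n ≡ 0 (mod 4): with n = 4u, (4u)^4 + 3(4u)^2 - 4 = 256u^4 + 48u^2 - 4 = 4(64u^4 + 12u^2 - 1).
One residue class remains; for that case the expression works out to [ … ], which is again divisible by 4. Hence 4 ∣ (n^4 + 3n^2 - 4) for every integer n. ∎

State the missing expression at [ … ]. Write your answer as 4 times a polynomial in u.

Only n ≡ 2 (mod 4) is unaccounted for. Put n = 4u+2:
(4u+2)^4 + 3(4u+2)^2 - 4 expands to 256u^4 + 512u^3 + 432u^2 + 176u + 24,
and factoring out 4 leaves 4(64u^4 + 128u^3 + 108u^2 + 44u + 6).

4(64u^4 + 128u^3 + 108u^2 + 44u + 6)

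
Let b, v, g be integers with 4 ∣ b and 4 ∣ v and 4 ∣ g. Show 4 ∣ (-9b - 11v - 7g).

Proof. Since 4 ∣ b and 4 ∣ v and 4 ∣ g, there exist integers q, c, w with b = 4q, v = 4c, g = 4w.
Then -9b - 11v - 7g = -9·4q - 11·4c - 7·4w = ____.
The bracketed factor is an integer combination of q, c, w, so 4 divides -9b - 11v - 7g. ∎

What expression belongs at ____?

4(-11c - 9q - 7w)

Each term has a factor of 4: -9·4q - 11·4c - 7·4w = 4·(-11c - 9q - 7w).
Since -11c - 9q - 7w is an integer, 4 ∣ (-9b - 11v - 7g).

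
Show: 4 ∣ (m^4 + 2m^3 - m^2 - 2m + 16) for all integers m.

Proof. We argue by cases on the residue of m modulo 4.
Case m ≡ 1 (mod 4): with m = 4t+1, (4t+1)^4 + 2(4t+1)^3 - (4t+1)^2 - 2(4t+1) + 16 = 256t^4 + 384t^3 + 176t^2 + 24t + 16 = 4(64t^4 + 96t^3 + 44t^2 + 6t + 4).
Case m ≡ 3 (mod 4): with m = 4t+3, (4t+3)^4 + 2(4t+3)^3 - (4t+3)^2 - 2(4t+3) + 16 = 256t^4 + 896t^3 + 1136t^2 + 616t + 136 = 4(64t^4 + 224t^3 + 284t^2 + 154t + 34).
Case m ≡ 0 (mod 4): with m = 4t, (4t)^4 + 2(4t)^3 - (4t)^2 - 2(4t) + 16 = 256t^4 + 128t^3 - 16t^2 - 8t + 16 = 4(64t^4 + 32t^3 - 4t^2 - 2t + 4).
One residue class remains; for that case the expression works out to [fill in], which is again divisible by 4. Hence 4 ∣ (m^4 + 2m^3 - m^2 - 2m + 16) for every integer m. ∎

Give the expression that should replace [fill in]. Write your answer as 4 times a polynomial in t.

Only m ≡ 2 (mod 4) is unaccounted for. Put m = 4t+2:
(4t+2)^4 + 2(4t+2)^3 - (4t+2)^2 - 2(4t+2) + 16 expands to 256t^4 + 640t^3 + 560t^2 + 200t + 40,
and factoring out 4 leaves 4(64t^4 + 160t^3 + 140t^2 + 50t + 10).

4(64t^4 + 160t^3 + 140t^2 + 50t + 10)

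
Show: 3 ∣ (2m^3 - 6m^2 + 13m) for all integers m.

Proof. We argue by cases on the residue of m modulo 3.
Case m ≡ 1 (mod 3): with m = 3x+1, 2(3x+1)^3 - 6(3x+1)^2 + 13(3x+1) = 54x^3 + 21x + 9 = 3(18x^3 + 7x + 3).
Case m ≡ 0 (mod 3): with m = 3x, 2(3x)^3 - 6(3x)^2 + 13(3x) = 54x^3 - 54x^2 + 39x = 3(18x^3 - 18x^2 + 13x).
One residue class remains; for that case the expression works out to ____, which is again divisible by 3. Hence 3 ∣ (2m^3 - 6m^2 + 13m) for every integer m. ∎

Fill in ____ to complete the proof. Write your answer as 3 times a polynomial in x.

3(18x^3 + 18x^2 + 13x + 6)

The residues treated are {1, 0}, so the missing case is m ≡ 2 (mod 3); write m = 3x+2.
Then 2(3x+2)^3 - 6(3x+2)^2 + 13(3x+2) = 54x^3 + 54x^2 + 39x + 18 = 3(18x^3 + 18x^2 + 13x + 6).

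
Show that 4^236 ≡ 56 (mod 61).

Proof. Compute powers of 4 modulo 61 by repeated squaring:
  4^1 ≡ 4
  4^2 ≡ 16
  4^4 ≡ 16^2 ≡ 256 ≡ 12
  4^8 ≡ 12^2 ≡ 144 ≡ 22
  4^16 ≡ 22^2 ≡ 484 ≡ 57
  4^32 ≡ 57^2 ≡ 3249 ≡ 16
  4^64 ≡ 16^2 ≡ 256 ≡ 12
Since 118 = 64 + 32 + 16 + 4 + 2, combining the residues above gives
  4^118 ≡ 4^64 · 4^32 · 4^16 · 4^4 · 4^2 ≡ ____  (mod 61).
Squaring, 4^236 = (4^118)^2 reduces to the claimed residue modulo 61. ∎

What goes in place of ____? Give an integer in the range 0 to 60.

42

Multiply the listed residues: 12 · 16 · 57 · 12 · 16 = 192 → 10944 → 131328 → 2101248.
Reducing modulo 61: 2101248 = 34446·61 + 42, so 4^118 ≡ 42.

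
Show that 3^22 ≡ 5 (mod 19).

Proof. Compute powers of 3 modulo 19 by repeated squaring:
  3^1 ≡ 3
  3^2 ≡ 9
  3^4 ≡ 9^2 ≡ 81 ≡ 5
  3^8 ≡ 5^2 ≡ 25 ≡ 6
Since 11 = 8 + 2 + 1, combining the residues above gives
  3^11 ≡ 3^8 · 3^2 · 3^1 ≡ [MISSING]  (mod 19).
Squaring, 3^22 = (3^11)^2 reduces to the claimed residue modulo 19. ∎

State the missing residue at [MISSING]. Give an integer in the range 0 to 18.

3^8 · 3^2 · 3^1 ≡ 6 · 9 · 3 = 162.
162 mod 19 = 10, so 3^11 ≡ 10 (mod 19).

10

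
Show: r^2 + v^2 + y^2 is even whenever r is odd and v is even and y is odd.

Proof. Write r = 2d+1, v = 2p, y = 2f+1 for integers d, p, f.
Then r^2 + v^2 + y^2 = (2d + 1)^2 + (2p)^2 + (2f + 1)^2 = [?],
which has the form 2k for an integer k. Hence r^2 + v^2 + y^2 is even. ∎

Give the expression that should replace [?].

(2d + 1)^2 + (2p)^2 + (2f + 1)^2 = 4d^2 + 4d + 4f^2 + 4f + 4p^2 + 2
= 2(2d^2 + 2d + 2f^2 + 2f + 2p^2 + 1).
Since 2d^2 + 2d + 2f^2 + 2f + 2p^2 + 1 is an integer, the sum of squares is of the form 2k for an integer k.

2(2d^2 + 2d + 2f^2 + 2f + 2p^2 + 1)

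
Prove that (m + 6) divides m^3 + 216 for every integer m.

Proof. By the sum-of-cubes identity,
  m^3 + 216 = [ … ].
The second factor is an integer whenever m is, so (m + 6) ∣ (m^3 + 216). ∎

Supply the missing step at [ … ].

(m + 6)(m^2 - 6m + 36)

a^3 + b^3 = (a + b)(a^2 - ab + b^2). With a = m, b = 6:
m^3 + 216 = (m + 6)(m^2 - 6m + 36).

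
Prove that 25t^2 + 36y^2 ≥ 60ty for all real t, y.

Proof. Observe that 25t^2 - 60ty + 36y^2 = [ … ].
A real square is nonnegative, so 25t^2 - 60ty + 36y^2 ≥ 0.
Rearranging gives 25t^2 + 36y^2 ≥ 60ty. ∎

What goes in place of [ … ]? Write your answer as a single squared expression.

(5t - 6y)^2

The leading and trailing coefficients are 5^2 and 6^2, and 60 = 2·5·6, so the trinomial is (5t - 6y)^2.
Hence 25t^2 - 60ty + 36y^2 ≥ 0.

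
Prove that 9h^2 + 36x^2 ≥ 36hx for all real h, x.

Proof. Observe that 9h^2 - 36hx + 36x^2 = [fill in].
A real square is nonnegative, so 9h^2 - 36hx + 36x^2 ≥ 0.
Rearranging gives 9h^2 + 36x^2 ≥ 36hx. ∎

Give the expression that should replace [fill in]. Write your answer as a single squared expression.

(3h - 6x)^2

9h^2 - 36hx + 36x^2 is a perfect-square trinomial: the outer terms are (3h)^2 and (6x)^2, and the cross term is -2·3h·6x.
So 9h^2 - 36hx + 36x^2 = (3h - 6x)^2 ≥ 0.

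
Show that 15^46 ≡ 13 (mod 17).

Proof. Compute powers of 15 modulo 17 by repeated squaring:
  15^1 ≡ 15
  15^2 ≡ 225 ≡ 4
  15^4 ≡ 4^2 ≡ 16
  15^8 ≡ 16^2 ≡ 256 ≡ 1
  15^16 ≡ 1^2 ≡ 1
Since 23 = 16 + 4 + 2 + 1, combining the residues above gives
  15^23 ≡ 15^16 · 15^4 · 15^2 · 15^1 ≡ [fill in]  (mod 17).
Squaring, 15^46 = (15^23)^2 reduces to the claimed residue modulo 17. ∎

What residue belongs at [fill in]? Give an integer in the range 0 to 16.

8

15^16 · 15^4 · 15^2 · 15^1 ≡ 1 · 16 · 4 · 15 = 960.
960 mod 17 = 8, so 15^23 ≡ 8 (mod 17).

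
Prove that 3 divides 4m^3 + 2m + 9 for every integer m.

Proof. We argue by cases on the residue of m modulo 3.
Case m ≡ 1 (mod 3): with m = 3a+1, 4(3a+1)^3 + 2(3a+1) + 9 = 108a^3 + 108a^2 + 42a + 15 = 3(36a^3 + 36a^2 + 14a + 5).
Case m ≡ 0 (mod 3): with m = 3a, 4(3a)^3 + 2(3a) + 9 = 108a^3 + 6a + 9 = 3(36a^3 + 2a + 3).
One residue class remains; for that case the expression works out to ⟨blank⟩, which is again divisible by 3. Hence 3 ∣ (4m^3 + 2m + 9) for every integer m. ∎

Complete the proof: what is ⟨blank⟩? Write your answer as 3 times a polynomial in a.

Only m ≡ 2 (mod 3) is unaccounted for. Put m = 3a+2:
4(3a+2)^3 + 2(3a+2) + 9 expands to 108a^3 + 216a^2 + 150a + 45,
and factoring out 3 leaves 3(36a^3 + 72a^2 + 50a + 15).

3(36a^3 + 72a^2 + 50a + 15)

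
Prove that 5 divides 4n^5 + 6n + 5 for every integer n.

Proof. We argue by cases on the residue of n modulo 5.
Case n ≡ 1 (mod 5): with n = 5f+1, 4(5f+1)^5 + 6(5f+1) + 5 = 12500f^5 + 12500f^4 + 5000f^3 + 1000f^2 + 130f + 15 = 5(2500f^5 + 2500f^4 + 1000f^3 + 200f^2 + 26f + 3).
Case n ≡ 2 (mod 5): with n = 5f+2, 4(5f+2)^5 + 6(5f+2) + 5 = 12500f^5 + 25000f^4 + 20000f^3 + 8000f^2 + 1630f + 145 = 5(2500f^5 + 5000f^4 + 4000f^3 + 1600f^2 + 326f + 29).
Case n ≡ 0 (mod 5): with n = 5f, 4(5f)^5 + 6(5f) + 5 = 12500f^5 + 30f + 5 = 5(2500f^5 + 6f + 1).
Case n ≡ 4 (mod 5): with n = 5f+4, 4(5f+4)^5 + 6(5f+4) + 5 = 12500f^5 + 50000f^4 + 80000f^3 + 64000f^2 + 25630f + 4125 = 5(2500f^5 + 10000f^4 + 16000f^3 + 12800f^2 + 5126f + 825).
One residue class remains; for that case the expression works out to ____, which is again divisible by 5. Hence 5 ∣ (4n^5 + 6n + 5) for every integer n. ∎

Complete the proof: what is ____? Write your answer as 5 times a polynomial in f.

5(2500f^5 + 7500f^4 + 9000f^3 + 5400f^2 + 1626f + 199)

Only n ≡ 3 (mod 5) is unaccounted for. Put n = 5f+3:
4(5f+3)^5 + 6(5f+3) + 5 expands to 12500f^5 + 37500f^4 + 45000f^3 + 27000f^2 + 8130f + 995,
and factoring out 5 leaves 5(2500f^5 + 7500f^4 + 9000f^3 + 5400f^2 + 1626f + 199).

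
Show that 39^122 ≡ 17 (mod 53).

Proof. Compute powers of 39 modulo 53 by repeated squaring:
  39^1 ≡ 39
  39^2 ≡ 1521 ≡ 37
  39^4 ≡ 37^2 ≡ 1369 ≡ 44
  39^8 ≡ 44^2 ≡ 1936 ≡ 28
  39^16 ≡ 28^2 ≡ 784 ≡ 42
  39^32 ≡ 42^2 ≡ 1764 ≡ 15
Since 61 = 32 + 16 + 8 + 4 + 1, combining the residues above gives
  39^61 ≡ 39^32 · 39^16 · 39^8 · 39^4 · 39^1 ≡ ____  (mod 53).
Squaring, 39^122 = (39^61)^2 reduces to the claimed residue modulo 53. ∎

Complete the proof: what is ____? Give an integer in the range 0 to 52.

32

39^32 · 39^16 · 39^8 · 39^4 · 39^1 ≡ 15 · 42 · 28 · 44 · 39 = 30270240.
30270240 mod 53 = 32, so 39^61 ≡ 32 (mod 53).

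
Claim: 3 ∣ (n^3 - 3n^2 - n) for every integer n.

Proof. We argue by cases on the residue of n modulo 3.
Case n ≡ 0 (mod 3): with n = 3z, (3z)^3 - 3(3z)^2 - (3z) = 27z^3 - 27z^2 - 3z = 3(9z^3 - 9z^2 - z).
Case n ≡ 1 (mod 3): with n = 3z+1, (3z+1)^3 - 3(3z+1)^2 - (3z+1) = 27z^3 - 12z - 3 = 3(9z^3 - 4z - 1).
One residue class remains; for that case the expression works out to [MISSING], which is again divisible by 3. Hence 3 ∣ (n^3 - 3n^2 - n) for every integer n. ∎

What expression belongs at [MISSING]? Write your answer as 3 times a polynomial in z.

3(9z^3 + 9z^2 - z - 2)

Only n ≡ 2 (mod 3) is unaccounted for. Put n = 3z+2:
(3z+2)^3 - 3(3z+2)^2 - (3z+2) expands to 27z^3 + 27z^2 - 3z - 6,
and factoring out 3 leaves 3(9z^3 + 9z^2 - z - 2).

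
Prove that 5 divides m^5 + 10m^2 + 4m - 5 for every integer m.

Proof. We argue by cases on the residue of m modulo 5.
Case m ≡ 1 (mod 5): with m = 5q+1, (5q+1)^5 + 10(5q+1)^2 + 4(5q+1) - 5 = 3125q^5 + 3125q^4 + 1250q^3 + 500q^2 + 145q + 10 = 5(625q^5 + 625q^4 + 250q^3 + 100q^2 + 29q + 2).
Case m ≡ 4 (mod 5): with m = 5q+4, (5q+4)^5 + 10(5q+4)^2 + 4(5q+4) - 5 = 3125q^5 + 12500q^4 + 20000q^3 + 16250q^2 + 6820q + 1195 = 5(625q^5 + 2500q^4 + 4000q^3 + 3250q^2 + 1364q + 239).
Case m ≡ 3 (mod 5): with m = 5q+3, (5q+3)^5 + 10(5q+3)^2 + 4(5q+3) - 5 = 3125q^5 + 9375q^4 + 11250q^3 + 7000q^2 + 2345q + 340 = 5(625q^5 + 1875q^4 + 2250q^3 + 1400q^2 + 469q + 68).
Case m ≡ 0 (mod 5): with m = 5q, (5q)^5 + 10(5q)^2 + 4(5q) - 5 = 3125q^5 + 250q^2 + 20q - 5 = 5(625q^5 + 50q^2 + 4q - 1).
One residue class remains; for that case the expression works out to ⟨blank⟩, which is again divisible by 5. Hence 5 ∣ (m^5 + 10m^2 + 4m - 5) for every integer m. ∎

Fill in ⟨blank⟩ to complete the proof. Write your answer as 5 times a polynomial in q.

5(625q^5 + 1250q^4 + 1000q^3 + 450q^2 + 124q + 15)

Only m ≡ 2 (mod 5) is unaccounted for. Put m = 5q+2:
(5q+2)^5 + 10(5q+2)^2 + 4(5q+2) - 5 expands to 3125q^5 + 6250q^4 + 5000q^3 + 2250q^2 + 620q + 75,
and factoring out 5 leaves 5(625q^5 + 1250q^4 + 1000q^3 + 450q^2 + 124q + 15).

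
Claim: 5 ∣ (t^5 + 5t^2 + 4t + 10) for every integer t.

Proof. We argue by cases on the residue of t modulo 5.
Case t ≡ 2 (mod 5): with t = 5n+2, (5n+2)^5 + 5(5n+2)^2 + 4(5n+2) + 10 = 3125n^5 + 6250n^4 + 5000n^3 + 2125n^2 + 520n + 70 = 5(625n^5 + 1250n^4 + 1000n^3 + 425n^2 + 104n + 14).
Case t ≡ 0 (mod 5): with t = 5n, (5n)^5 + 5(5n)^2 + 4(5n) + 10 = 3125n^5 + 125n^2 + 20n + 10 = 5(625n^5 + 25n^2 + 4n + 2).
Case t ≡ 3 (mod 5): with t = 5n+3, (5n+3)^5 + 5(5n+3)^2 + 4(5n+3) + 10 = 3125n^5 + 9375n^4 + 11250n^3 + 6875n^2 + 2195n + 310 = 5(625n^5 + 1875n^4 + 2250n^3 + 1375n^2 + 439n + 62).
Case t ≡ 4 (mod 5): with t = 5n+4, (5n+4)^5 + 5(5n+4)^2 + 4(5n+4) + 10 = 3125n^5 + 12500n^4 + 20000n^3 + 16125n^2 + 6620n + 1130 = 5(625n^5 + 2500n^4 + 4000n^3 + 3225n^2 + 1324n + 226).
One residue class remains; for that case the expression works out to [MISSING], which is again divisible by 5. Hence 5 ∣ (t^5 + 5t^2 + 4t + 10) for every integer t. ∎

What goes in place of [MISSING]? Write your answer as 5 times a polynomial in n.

Only t ≡ 1 (mod 5) is unaccounted for. Put t = 5n+1:
(5n+1)^5 + 5(5n+1)^2 + 4(5n+1) + 10 expands to 3125n^5 + 3125n^4 + 1250n^3 + 375n^2 + 95n + 20,
and factoring out 5 leaves 5(625n^5 + 625n^4 + 250n^3 + 75n^2 + 19n + 4).

5(625n^5 + 625n^4 + 250n^3 + 75n^2 + 19n + 4)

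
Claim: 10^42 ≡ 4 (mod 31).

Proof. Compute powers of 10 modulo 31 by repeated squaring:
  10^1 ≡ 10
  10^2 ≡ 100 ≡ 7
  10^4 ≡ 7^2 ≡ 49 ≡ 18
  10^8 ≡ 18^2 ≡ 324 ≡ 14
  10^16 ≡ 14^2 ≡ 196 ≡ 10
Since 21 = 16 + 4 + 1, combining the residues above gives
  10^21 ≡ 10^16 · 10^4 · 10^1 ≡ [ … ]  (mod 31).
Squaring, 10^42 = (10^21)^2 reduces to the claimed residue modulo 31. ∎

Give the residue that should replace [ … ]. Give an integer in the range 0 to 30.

2

10^16 · 10^4 · 10^1 ≡ 10 · 18 · 10 = 1800.
1800 mod 31 = 2, so 10^21 ≡ 2 (mod 31).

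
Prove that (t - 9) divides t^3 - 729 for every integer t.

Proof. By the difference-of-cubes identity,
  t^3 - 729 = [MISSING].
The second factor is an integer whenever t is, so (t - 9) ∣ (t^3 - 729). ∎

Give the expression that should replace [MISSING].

a^3 - b^3 = (a - b)(a^2 + ab + b^2). With a = t, b = 9:
t^3 - 729 = (t - 9)(t^2 + 9t + 81).

(t - 9)(t^2 + 9t + 81)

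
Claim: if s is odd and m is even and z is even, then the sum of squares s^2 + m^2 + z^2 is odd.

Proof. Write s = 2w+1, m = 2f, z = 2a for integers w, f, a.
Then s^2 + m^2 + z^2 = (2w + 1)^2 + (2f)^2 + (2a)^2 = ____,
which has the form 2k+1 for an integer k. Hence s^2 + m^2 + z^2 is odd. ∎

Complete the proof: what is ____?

(2w + 1)^2 + (2f)^2 + (2a)^2 = 4a^2 + 4f^2 + 4w^2 + 4w + 1
= 2(2a^2 + 2f^2 + 2w^2 + 2w) + 1.
Since 2a^2 + 2f^2 + 2w^2 + 2w is an integer, the sum of squares is of the form 2k+1 for an integer k.

2(2a^2 + 2f^2 + 2w^2 + 2w) + 1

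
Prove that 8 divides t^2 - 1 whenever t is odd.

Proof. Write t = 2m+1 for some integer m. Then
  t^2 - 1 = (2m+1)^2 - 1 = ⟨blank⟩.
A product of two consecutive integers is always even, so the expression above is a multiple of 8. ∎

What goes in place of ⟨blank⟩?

(2m+1)^2 - 1 = 4m^2 + 4m + 1 - 1 = 4m^2 + 4m = 4m(m+1).
Since m and m+1 are consecutive, m(m+1) is even, and 4·(even) is a multiple of 8.

4m(m + 1)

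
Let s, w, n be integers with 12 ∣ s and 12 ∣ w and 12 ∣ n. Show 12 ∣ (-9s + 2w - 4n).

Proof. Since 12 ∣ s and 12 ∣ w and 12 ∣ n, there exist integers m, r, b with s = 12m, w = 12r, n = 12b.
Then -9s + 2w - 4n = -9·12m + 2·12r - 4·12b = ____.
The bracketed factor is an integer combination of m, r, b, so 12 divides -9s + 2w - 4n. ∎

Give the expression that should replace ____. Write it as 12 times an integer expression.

Pull the common 12 out of every term: -9·12m + 2·12r - 4·12b = 12(-4b - 9m + 2r).
-4b - 9m + 2r is an integer, which exhibits the divisibility.

12(-4b - 9m + 2r)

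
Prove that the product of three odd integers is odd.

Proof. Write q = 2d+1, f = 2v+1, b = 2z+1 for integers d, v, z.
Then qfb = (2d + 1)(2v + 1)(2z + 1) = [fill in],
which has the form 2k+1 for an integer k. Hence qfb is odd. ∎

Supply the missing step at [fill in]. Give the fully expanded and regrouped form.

Expanding: (2d + 1)(2v + 1)(2z + 1) = 8dvz + 4dv + 4dz + 2d + 4vz + 2v + 2z + 1.
Every term except the constant is even, so this is 2(4dvz + 2dv + 2dz + d + 2vz + v + z) + 1,
and 4dvz + 2dv + 2dz + d + 2vz + v + z ∈ ℤ gives the required form.

2(4dvz + 2dv + 2dz + d + 2vz + v + z) + 1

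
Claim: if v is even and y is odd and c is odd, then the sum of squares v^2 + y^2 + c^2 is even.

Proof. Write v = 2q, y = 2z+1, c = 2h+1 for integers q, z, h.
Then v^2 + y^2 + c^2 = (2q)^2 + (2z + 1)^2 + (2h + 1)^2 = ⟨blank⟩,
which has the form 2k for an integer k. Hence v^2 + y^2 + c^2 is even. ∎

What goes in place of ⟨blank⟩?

2(2h^2 + 2h + 2q^2 + 2z^2 + 2z + 1)

(2q)^2 + (2z + 1)^2 + (2h + 1)^2 = 4h^2 + 4h + 4q^2 + 4z^2 + 4z + 2
= 2(2h^2 + 2h + 2q^2 + 2z^2 + 2z + 1).
Since 2h^2 + 2h + 2q^2 + 2z^2 + 2z + 1 is an integer, the sum of squares is of the form 2k for an integer k.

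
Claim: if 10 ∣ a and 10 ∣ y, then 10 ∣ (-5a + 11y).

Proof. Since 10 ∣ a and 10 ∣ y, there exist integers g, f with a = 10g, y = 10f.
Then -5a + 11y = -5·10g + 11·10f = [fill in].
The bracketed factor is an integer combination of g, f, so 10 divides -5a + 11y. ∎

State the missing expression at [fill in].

Pull the common 10 out of every term: -5·10g + 11·10f = 10(11f - 5g).
11f - 5g is an integer, which exhibits the divisibility.

10(11f - 5g)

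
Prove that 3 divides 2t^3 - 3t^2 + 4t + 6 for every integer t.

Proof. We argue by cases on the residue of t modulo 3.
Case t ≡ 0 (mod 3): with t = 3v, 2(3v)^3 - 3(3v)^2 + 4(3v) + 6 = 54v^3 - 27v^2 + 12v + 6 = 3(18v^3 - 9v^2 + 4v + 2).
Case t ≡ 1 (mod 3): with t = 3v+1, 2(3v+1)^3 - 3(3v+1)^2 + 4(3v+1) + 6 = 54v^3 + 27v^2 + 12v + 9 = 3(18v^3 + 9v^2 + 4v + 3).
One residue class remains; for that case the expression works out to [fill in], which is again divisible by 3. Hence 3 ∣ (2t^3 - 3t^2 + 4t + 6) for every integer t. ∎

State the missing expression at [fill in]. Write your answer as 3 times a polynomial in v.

3(18v^3 + 27v^2 + 16v + 6)

Only t ≡ 2 (mod 3) is unaccounted for. Put t = 3v+2:
2(3v+2)^3 - 3(3v+2)^2 + 4(3v+2) + 6 expands to 54v^3 + 81v^2 + 48v + 18,
and factoring out 3 leaves 3(18v^3 + 27v^2 + 16v + 6).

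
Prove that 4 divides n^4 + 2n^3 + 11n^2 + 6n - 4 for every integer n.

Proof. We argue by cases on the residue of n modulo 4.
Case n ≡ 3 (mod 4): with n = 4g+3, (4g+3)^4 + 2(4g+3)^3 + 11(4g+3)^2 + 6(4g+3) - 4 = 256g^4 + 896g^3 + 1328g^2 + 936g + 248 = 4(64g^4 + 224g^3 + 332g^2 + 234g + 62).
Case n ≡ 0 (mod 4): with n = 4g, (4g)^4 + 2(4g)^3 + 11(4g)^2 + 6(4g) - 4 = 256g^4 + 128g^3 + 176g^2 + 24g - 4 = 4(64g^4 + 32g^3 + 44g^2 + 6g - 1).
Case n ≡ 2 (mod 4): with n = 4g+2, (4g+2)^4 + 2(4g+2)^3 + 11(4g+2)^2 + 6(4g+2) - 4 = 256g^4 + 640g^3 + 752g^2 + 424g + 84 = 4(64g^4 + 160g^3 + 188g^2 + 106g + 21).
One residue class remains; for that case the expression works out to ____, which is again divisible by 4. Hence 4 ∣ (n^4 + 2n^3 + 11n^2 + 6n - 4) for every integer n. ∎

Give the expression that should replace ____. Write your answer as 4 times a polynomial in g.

Only n ≡ 1 (mod 4) is unaccounted for. Put n = 4g+1:
(4g+1)^4 + 2(4g+1)^3 + 11(4g+1)^2 + 6(4g+1) - 4 expands to 256g^4 + 384g^3 + 368g^2 + 152g + 16,
and factoring out 4 leaves 4(64g^4 + 96g^3 + 92g^2 + 38g + 4).

4(64g^4 + 96g^3 + 92g^2 + 38g + 4)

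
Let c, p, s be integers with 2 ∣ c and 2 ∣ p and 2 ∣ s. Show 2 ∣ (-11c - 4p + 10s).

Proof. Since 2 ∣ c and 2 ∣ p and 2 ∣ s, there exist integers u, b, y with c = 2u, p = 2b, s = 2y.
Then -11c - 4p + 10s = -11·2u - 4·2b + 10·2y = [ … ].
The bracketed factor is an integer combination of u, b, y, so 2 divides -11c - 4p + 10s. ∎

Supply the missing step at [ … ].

Each term has a factor of 2: -11·2u - 4·2b + 10·2y = 2·(-4b - 11u + 10y).
Since -4b - 11u + 10y is an integer, 2 ∣ (-11c - 4p + 10s).

2(-4b - 11u + 10y)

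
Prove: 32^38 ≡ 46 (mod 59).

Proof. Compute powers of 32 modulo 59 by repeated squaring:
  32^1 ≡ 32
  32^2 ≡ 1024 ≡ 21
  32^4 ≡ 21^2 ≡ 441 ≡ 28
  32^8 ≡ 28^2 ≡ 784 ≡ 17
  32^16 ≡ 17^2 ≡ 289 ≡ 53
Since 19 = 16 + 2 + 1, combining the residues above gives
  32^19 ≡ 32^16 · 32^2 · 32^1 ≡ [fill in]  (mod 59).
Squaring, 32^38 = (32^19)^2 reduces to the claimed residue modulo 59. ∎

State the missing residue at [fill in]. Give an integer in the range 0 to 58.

39

32^16 · 32^2 · 32^1 ≡ 53 · 21 · 32 = 35616.
35616 mod 59 = 39, so 32^19 ≡ 39 (mod 59).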